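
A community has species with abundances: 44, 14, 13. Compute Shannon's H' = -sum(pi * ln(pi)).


Total N = 44 + 14 + 13 = 71
Per-species terms:
  p = 44/71 = 0.619718; ln(p) = -0.478491; p*ln(p) = 0.619718 * (-0.478491) = -0.296529
  p = 14/71 = 0.197183; ln(p) = -1.623623; p*ln(p) = 0.197183 * (-1.623623) = -0.320151
  p = 13/71 = 0.183099; ln(p) = -1.697728; p*ln(p) = 0.183099 * (-1.697728) = -0.310852
sum(p*ln(p)) = (-0.296529) + (-0.320151) + (-0.310852) = -0.927532
H' = -(-0.927532) = 0.927532 ≈ 0.9275

0.9275


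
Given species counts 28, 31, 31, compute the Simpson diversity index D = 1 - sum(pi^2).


Total N = 28 + 31 + 31 = 90
Per-species terms:
  p = 28/90 = 0.311111; p^2 = 0.311111^2 = 0.096790
  p = 31/90 = 0.344444; p^2 = 0.344444^2 = 0.118642
  p = 31/90 = 0.344444; p^2 = 0.344444^2 = 0.118642
sum(p^2) = 0.096790 + 0.118642 + 0.118642 = 0.334074
D = 1 - 0.334074 = 0.665926 ≈ 0.6659

0.6659


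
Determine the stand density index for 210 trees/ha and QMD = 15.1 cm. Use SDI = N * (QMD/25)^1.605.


QMD/25 = 15.1/25 = 0.604
(0.604)^1.605 = exp(1.605 * ln(0.604)) = exp(1.605 * (-0.504181)) = exp(-0.809211) = 0.445209
SDI = 210 * 0.445209 = 93.4939 ≈ 93

93


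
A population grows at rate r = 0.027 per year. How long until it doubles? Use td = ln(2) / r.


td = ln(2) / 0.027 = 0.693147 / 0.027 = 25.6721 ≈ 25.7 years

25.7 years


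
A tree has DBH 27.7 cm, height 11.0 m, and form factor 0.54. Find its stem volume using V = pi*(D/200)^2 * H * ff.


(D/200)^2 = (27.7/200)^2 = 0.1385^2 = 0.01918225
BA = 3.141593 * 0.01918225 = 0.0602628 m^2
V = 0.0602628 * 11.0 * 0.54 = 0.357961 ≈ 0.358 m^3

0.358 m^3


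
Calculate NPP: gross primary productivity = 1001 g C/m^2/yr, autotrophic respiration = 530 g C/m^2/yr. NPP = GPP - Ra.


NPP = GPP - Ra = 1001 - 530 = 471 g C/m^2/yr

471 g C/m^2/yr


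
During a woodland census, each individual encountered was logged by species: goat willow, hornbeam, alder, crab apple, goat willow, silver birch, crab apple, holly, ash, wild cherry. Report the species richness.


Total individuals logged = 10
Distinct species (count of individuals): goat willow (2), hornbeam (1), alder (1), crab apple (2), silver birch (1), holly (1), ash (1), wild cherry (1)
Species richness = number of distinct species = 8

8


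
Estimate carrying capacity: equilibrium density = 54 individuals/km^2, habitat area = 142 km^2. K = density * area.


K = 54 * 142 = 7668 individuals

7668 individuals


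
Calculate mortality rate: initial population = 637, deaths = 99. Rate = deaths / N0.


Mortality rate = 99 / 637 = 0.155416 ≈ 0.1554

0.1554


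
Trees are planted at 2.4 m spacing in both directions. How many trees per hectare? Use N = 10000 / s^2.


N = 10000 / 2.4^2 = 10000 / 5.76 = 1736.11 ≈ 1736 trees/ha

1736 trees/ha


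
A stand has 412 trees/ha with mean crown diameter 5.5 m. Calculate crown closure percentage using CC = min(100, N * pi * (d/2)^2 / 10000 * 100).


(d/2)^2 = (5.5/2)^2 = 2.75^2 = 7.5625
Crown area = 3.141593 * 7.5625 = 23.7583 m^2
N * area / 10000 * 100 = 412 * 23.7583 / 10000 * 100 = 97.8842
CC = min(100, 97.8842) = 97.8842 ≈ 97.9%

97.9%


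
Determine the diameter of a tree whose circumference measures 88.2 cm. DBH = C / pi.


DBH = C / pi = 88.2 / 3.141593 = 28.0749 ≈ 28.07 cm

28.07 cm


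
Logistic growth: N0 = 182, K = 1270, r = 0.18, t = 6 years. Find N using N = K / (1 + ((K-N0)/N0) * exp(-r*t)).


(K - N0)/N0 = (1270 - 182)/182 = 1088/182 = 5.97802
r*t = 0.18 * 6 = 1.08; exp(-1.08) = 0.339596
5.97802 * 0.339596 = 2.03011
1 + 2.03011 = 3.03011
N = 1270 / 3.03011 = 419.127 ≈ 419

419


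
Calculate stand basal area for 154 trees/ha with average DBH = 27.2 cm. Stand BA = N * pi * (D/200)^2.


(D/200)^2 = (27.2/200)^2 = 0.136^2 = 0.018496
Individual BA = 3.141593 * 0.018496 = 0.0581069 m^2
Stand BA = 154 * 0.0581069 = 8.94846 ≈ 8.95 m^2/ha

8.95 m^2/ha


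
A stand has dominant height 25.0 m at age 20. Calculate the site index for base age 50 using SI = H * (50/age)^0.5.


50/20 = 2.50000
(2.50000)^0.5 = 1.58114
SI = 25.0 * 1.58114 = 39.5285 ≈ 39.5 m

39.5 m


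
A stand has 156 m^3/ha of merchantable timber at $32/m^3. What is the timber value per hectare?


Value = 156 * 32 = $4992/ha

$4992/ha


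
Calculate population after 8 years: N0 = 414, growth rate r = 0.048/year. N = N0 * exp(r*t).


r*t = 0.048 * 8 = 0.384
exp(0.384) = 1.46815
N = 414 * 1.46815 = 607.814 ≈ 608

608


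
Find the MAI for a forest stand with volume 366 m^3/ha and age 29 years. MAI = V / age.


MAI = 366 / 29 = 12.6207 ≈ 12.62 m^3/ha/yr

12.62 m^3/ha/yr


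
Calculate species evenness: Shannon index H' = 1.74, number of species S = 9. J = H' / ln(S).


ln(9) = 2.19722
J = H' / ln(S) = 1.74 / 2.19722 = 0.791910 ≈ 0.7919

0.7919


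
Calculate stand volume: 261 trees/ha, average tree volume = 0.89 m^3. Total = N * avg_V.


V_stand = 261 * 0.89 = 232.29 ≈ 232.3 m^3/ha

232.3 m^3/ha


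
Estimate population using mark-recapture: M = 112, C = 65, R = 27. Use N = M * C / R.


N = M * C / R = 112 * 65 / 27 = 7280 / 27 = 269.63 ≈ 270

270 individuals


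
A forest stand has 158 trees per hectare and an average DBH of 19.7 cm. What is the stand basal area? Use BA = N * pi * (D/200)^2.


(D/200)^2 = (19.7/200)^2 = 0.0985^2 = 0.00970225
Individual BA = 3.141593 * 0.00970225 = 0.0304805 m^2
Stand BA = 158 * 0.0304805 = 4.81592 ≈ 4.82 m^2/ha

4.82 m^2/ha


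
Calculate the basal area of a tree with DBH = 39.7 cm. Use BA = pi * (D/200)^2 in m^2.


D/200 = 39.7/200 = 0.1985 m
(D/200)^2 = 0.1985^2 = 0.03940225
BA = 3.141593 * 0.03940225 = 0.123786 ≈ 0.1238 m^2

0.1238 m^2


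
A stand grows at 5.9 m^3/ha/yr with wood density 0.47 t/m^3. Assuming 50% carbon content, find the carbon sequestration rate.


C = 5.9 * 0.47 * 0.5 = 1.3865 ≈ 1.39 t C/ha/yr

1.39 t C/ha/yr


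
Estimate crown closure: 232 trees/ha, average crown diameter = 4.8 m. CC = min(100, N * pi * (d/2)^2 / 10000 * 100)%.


(d/2)^2 = (4.8/2)^2 = 2.4^2 = 5.76
Crown area = 3.141593 * 5.76 = 18.0956 m^2
N * area / 10000 * 100 = 232 * 18.0956 / 10000 * 100 = 41.9818
CC = min(100, 41.9818) = 41.9818 ≈ 42.0%

42.0%


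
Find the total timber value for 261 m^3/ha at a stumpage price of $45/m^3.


Value = 261 * 45 = $11745/ha

$11745/ha


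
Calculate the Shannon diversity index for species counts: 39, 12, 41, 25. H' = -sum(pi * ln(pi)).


Total N = 39 + 12 + 41 + 25 = 117
Per-species terms:
  p = 39/117 = 0.333333; ln(p) = -1.098613; p*ln(p) = 0.333333 * (-1.098613) = -0.366204
  p = 12/117 = 0.102564; ln(p) = -2.277268; p*ln(p) = 0.102564 * (-2.277268) = -0.233566
  p = 41/117 = 0.350427; ln(p) = -1.048603; p*ln(p) = 0.350427 * (-1.048603) = -0.367459
  p = 25/117 = 0.213675; ln(p) = -1.543299; p*ln(p) = 0.213675 * (-1.543299) = -0.329764
sum(p*ln(p)) = (-0.366204) + (-0.233566) + (-0.367459) + (-0.329764) = -1.296993
H' = -(-1.296993) = 1.296993 ≈ 1.2970

1.2970


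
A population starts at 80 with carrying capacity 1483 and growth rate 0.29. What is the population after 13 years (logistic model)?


(K - N0)/N0 = (1483 - 80)/80 = 1403/80 = 17.5375
r*t = 0.29 * 13 = 3.77; exp(-3.77) = 0.0230521
17.5375 * 0.0230521 = 0.404276
1 + 0.404276 = 1.40428
N = 1483 / 1.40428 = 1056.06 ≈ 1056

1056


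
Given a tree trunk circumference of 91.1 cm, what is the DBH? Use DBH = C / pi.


DBH = C / pi = 91.1 / 3.141593 = 28.9980 ≈ 29.00 cm

29.00 cm


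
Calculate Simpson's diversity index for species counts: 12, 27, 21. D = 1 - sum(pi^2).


Total N = 12 + 27 + 21 = 60
Per-species terms:
  p = 12/60 = 0.200000; p^2 = 0.200000^2 = 0.040000
  p = 27/60 = 0.450000; p^2 = 0.450000^2 = 0.202500
  p = 21/60 = 0.350000; p^2 = 0.350000^2 = 0.122500
sum(p^2) = 0.040000 + 0.202500 + 0.122500 = 0.365000
D = 1 - 0.365000 = 0.635000 ≈ 0.6350

0.6350


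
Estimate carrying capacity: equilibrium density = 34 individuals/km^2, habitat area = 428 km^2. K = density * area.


K = 34 * 428 = 14552 individuals

14552 individuals


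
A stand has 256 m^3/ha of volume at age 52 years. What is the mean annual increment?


MAI = 256 / 52 = 4.9231 ≈ 4.92 m^3/ha/yr

4.92 m^3/ha/yr


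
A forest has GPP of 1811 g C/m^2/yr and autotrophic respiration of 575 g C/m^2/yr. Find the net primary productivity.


NPP = GPP - Ra = 1811 - 575 = 1236 g C/m^2/yr

1236 g C/m^2/yr


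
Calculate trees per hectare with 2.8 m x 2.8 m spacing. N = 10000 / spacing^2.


N = 10000 / 2.8^2 = 10000 / 7.84 = 1275.51 ≈ 1276 trees/ha

1276 trees/ha


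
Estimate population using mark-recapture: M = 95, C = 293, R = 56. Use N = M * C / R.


N = M * C / R = 95 * 293 / 56 = 27835 / 56 = 497.05 ≈ 497

497 individuals


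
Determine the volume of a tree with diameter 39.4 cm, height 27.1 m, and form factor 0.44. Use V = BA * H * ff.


(D/200)^2 = (39.4/200)^2 = 0.197^2 = 0.038809
BA = 3.141593 * 0.038809 = 0.121922 m^2
V = 0.121922 * 27.1 * 0.44 = 1.45380 ≈ 1.454 m^3

1.454 m^3


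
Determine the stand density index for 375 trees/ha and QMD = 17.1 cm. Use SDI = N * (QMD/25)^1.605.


QMD/25 = 17.1/25 = 0.684
(0.684)^1.605 = exp(1.605 * ln(0.684)) = exp(1.605 * (-0.379797)) = exp(-0.609574) = 0.543582
SDI = 375 * 0.543582 = 203.843 ≈ 204

204


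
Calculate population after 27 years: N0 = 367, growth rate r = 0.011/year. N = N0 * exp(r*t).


r*t = 0.011 * 27 = 0.297
exp(0.297) = 1.34582
N = 367 * 1.34582 = 493.916 ≈ 494

494


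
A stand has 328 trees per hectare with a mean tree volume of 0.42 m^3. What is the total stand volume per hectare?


V_stand = 328 * 0.42 = 137.76 ≈ 137.8 m^3/ha

137.8 m^3/ha


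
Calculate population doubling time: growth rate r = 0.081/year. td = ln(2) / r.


td = ln(2) / 0.081 = 0.693147 / 0.081 = 8.55737 ≈ 8.6 years

8.6 years


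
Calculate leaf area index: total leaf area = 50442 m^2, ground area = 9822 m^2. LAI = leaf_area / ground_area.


LAI = 50442 / 9822 = 5.1356 ≈ 5.14

5.14


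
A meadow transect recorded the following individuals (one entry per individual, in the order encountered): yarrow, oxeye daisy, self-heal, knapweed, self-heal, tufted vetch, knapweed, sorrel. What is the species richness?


Total individuals logged = 8
Distinct species (count of individuals): yarrow (1), oxeye daisy (1), self-heal (2), knapweed (2), tufted vetch (1), sorrel (1)
Species richness = number of distinct species = 6

6


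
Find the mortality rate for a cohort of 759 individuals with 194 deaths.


Mortality rate = 194 / 759 = 0.255599 ≈ 0.2556

0.2556


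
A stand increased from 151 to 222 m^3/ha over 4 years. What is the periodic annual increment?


PAI = (V2 - V1) / period = (222 - 151) / 4 = 71 / 4 = 17.75 m^3/ha/yr

17.75 m^3/ha/yr


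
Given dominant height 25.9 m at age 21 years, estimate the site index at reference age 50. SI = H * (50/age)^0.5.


50/21 = 2.38095
(2.38095)^0.5 = 1.54303
SI = 25.9 * 1.54303 = 39.9645 ≈ 40.0 m

40.0 m


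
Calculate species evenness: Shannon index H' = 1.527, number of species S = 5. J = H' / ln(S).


ln(5) = 1.60944
J = H' / ln(S) = 1.527 / 1.60944 = 0.948777 ≈ 0.9488

0.9488


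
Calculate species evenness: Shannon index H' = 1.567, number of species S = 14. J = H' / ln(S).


ln(14) = 2.63906
J = H' / ln(S) = 1.567 / 2.63906 = 0.593772 ≈ 0.5938

0.5938


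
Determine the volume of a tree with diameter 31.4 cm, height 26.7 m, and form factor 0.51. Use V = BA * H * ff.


(D/200)^2 = (31.4/200)^2 = 0.157^2 = 0.024649
BA = 3.141593 * 0.024649 = 0.0774371 m^2
V = 0.0774371 * 26.7 * 0.51 = 1.05446 ≈ 1.054 m^3

1.054 m^3


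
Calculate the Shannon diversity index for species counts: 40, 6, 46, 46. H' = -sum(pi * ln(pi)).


Total N = 40 + 6 + 46 + 46 = 138
Per-species terms:
  p = 40/138 = 0.289855; ln(p) = -1.238374; p*ln(p) = 0.289855 * (-1.238374) = -0.358949
  p = 6/138 = 0.043478; ln(p) = -3.135500; p*ln(p) = 0.043478 * (-3.135500) = -0.136325
  p = 46/138 = 0.333333; ln(p) = -1.098613; p*ln(p) = 0.333333 * (-1.098613) = -0.366204
  p = 46/138 = 0.333333; ln(p) = -1.098613; p*ln(p) = 0.333333 * (-1.098613) = -0.366204
sum(p*ln(p)) = (-0.358949) + (-0.136325) + (-0.366204) + (-0.366204) = -1.227682
H' = -(-1.227682) = 1.227682 ≈ 1.2277

1.2277


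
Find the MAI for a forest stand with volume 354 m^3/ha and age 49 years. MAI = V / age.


MAI = 354 / 49 = 7.2245 ≈ 7.22 m^3/ha/yr

7.22 m^3/ha/yr


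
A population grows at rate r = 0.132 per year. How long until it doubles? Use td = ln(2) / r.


td = ln(2) / 0.132 = 0.693147 / 0.132 = 5.25111 ≈ 5.3 years

5.3 years


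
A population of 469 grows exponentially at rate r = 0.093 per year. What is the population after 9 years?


r*t = 0.093 * 9 = 0.837
exp(0.837) = 2.30943
N = 469 * 2.30943 = 1083.12 ≈ 1083

1083


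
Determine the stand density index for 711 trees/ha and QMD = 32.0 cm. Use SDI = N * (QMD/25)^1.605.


QMD/25 = 32.0/25 = 1.28
(1.28)^1.605 = exp(1.605 * ln(1.28)) = exp(1.605 * 0.246860) = exp(0.396210) = 1.48618
SDI = 711 * 1.48618 = 1056.67 ≈ 1057

1057


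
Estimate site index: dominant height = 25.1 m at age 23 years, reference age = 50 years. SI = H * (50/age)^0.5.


50/23 = 2.17391
(2.17391)^0.5 = 1.47442
SI = 25.1 * 1.47442 = 37.0079 ≈ 37.0 m

37.0 m


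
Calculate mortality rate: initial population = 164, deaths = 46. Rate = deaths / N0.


Mortality rate = 46 / 164 = 0.280488 ≈ 0.2805

0.2805


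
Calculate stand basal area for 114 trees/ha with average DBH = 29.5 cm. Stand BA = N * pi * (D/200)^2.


(D/200)^2 = (29.5/200)^2 = 0.1475^2 = 0.02175625
Individual BA = 3.141593 * 0.02175625 = 0.0683493 m^2
Stand BA = 114 * 0.0683493 = 7.79182 ≈ 7.79 m^2/ha

7.79 m^2/ha


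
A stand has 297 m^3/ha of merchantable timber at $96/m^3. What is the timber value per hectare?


Value = 297 * 96 = $28512/ha

$28512/ha


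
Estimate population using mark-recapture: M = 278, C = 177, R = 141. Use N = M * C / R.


N = M * C / R = 278 * 177 / 141 = 49206 / 141 = 348.98 ≈ 349

349 individuals


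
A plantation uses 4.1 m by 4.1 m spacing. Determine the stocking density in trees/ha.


N = 10000 / 4.1^2 = 10000 / 16.81 = 594.884 ≈ 595 trees/ha

595 trees/ha


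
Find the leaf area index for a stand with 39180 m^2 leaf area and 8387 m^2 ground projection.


LAI = 39180 / 8387 = 4.6715 ≈ 4.67

4.67


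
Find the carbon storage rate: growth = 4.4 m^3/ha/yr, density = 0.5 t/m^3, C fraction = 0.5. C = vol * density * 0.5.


C = 4.4 * 0.5 * 0.5 = 1.10 t C/ha/yr

1.10 t C/ha/yr


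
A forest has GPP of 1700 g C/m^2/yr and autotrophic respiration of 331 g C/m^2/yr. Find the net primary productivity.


NPP = GPP - Ra = 1700 - 331 = 1369 g C/m^2/yr

1369 g C/m^2/yr


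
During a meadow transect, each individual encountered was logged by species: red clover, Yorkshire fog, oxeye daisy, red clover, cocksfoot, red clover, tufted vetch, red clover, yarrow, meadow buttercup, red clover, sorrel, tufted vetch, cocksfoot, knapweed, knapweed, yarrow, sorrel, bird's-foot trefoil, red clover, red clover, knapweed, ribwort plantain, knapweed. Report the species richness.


Total individuals logged = 24
Distinct species (count of individuals): red clover (7), Yorkshire fog (1), oxeye daisy (1), cocksfoot (2), tufted vetch (2), yarrow (2), meadow buttercup (1), sorrel (2), knapweed (4), bird's-foot trefoil (1), ribwort plantain (1)
Species richness = number of distinct species = 11

11


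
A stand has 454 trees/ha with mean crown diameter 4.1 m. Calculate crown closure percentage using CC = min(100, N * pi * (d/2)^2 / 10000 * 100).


(d/2)^2 = (4.1/2)^2 = 2.05^2 = 4.2025
Crown area = 3.141593 * 4.2025 = 13.2025 m^2
N * area / 10000 * 100 = 454 * 13.2025 / 10000 * 100 = 59.9394
CC = min(100, 59.9394) = 59.9394 ≈ 59.9%

59.9%


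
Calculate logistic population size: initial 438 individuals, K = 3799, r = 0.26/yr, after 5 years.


(K - N0)/N0 = (3799 - 438)/438 = 3361/438 = 7.67352
r*t = 0.26 * 5 = 1.3; exp(-1.3) = 0.272532
7.67352 * 0.272532 = 2.09128
1 + 2.09128 = 3.09128
N = 3799 / 3.09128 = 1228.94 ≈ 1229

1229


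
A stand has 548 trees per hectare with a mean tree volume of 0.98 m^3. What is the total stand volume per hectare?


V_stand = 548 * 0.98 = 537.04 ≈ 537.0 m^3/ha

537.0 m^3/ha


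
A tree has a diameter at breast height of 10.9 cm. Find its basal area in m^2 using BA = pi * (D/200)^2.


D/200 = 10.9/200 = 0.0545 m
(D/200)^2 = 0.0545^2 = 0.00297025
BA = 3.141593 * 0.00297025 = 0.00933132 ≈ 0.0093 m^2

0.0093 m^2


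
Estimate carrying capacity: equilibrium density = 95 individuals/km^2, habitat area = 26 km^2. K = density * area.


K = 95 * 26 = 2470 individuals

2470 individuals


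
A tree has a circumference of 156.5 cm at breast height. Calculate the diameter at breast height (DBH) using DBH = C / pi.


DBH = C / pi = 156.5 / 3.141593 = 49.8155 ≈ 49.82 cm

49.82 cm


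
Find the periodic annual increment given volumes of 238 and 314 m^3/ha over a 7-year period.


PAI = (V2 - V1) / period = (314 - 238) / 7 = 76 / 7 = 10.8571 ≈ 10.86 m^3/ha/yr

10.86 m^3/ha/yr


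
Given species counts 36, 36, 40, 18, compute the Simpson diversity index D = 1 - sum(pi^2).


Total N = 36 + 36 + 40 + 18 = 130
Per-species terms:
  p = 36/130 = 0.276923; p^2 = 0.276923^2 = 0.076686
  p = 36/130 = 0.276923; p^2 = 0.276923^2 = 0.076686
  p = 40/130 = 0.307692; p^2 = 0.307692^2 = 0.094674
  p = 18/130 = 0.138462; p^2 = 0.138462^2 = 0.019172
sum(p^2) = 0.076686 + 0.076686 + 0.094674 + 0.019172 = 0.267218
D = 1 - 0.267218 = 0.732782 ≈ 0.7328

0.7328


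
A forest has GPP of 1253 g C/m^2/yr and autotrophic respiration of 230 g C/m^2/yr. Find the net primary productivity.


NPP = GPP - Ra = 1253 - 230 = 1023 g C/m^2/yr

1023 g C/m^2/yr


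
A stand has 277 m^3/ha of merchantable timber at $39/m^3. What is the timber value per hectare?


Value = 277 * 39 = $10803/ha

$10803/ha


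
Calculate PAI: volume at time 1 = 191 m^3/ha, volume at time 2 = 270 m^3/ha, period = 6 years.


PAI = (V2 - V1) / period = (270 - 191) / 6 = 79 / 6 = 13.1667 ≈ 13.17 m^3/ha/yr

13.17 m^3/ha/yr


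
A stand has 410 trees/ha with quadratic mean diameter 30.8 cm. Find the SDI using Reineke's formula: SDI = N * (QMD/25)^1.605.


QMD/25 = 30.8/25 = 1.232
(1.232)^1.605 = exp(1.605 * ln(1.232)) = exp(1.605 * 0.208639) = exp(0.334866) = 1.39775
SDI = 410 * 1.39775 = 573.078 ≈ 573

573


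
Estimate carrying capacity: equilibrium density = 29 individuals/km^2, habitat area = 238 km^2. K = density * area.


K = 29 * 238 = 6902 individuals

6902 individuals


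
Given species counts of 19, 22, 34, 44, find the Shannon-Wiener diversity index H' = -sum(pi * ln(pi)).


Total N = 19 + 22 + 34 + 44 = 119
Per-species terms:
  p = 19/119 = 0.159664; ln(p) = -1.834684; p*ln(p) = 0.159664 * (-1.834684) = -0.292933
  p = 22/119 = 0.184874; ln(p) = -1.688081; p*ln(p) = 0.184874 * (-1.688081) = -0.312082
  p = 34/119 = 0.285714; ln(p) = -1.252764; p*ln(p) = 0.285714 * (-1.252764) = -0.357932
  p = 44/119 = 0.369748; ln(p) = -0.994934; p*ln(p) = 0.369748 * (-0.994934) = -0.367875
sum(p*ln(p)) = (-0.292933) + (-0.312082) + (-0.357932) + (-0.367875) = -1.330822
H' = -(-1.330822) = 1.330822 ≈ 1.3308

1.3308


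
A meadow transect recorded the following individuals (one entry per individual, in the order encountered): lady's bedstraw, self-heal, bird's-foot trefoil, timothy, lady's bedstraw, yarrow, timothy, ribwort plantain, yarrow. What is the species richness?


Total individuals logged = 9
Distinct species (count of individuals): lady's bedstraw (2), self-heal (1), bird's-foot trefoil (1), timothy (2), yarrow (2), ribwort plantain (1)
Species richness = number of distinct species = 6

6


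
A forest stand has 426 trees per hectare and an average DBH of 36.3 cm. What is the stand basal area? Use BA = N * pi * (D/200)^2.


(D/200)^2 = (36.3/200)^2 = 0.1815^2 = 0.03294225
Individual BA = 3.141593 * 0.03294225 = 0.103491 m^2
Stand BA = 426 * 0.103491 = 44.0872 ≈ 44.09 m^2/ha

44.09 m^2/ha


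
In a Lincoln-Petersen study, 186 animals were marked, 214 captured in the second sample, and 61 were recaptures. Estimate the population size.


N = M * C / R = 186 * 214 / 61 = 39804 / 61 = 652.52 ≈ 653

653 individuals


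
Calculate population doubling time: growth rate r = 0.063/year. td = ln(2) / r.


td = ln(2) / 0.063 = 0.693147 / 0.063 = 11.0023 ≈ 11.0 years

11.0 years


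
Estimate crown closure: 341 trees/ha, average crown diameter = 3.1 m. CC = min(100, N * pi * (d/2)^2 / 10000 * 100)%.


(d/2)^2 = (3.1/2)^2 = 1.55^2 = 2.4025
Crown area = 3.141593 * 2.4025 = 7.54768 m^2
N * area / 10000 * 100 = 341 * 7.54768 / 10000 * 100 = 25.7376
CC = min(100, 25.7376) = 25.7376 ≈ 25.7%

25.7%


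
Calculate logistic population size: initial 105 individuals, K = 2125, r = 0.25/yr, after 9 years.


(K - N0)/N0 = (2125 - 105)/105 = 2020/105 = 19.2381
r*t = 0.25 * 9 = 2.25; exp(-2.25) = 0.105399
19.2381 * 0.105399 = 2.02768
1 + 2.02768 = 3.02768
N = 2125 / 3.02768 = 701.858 ≈ 702

702


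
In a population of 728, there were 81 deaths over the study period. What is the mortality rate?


Mortality rate = 81 / 728 = 0.111264 ≈ 0.1113

0.1113


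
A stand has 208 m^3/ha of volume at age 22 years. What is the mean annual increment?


MAI = 208 / 22 = 9.4545 ≈ 9.45 m^3/ha/yr

9.45 m^3/ha/yr


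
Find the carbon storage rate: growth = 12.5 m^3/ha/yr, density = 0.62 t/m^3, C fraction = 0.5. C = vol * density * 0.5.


C = 12.5 * 0.62 * 0.5 = 3.875 ≈ 3.88 t C/ha/yr

3.88 t C/ha/yr


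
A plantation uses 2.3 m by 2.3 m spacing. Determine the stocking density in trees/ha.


N = 10000 / 2.3^2 = 10000 / 5.29 = 1890.36 ≈ 1890 trees/ha

1890 trees/ha


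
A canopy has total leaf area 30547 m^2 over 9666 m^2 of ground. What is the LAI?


LAI = 30547 / 9666 = 3.1603 ≈ 3.16

3.16


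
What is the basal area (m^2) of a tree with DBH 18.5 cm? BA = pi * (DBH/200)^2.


D/200 = 18.5/200 = 0.0925 m
(D/200)^2 = 0.0925^2 = 0.00855625
BA = 3.141593 * 0.00855625 = 0.0268803 ≈ 0.0269 m^2

0.0269 m^2


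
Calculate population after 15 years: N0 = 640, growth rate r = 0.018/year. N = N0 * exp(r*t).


r*t = 0.018 * 15 = 0.27
exp(0.27) = 1.30996
N = 640 * 1.30996 = 838.374 ≈ 838

838


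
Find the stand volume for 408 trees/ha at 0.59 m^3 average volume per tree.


V_stand = 408 * 0.59 = 240.72 ≈ 240.7 m^3/ha

240.7 m^3/ha


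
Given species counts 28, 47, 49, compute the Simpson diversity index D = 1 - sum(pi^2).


Total N = 28 + 47 + 49 = 124
Per-species terms:
  p = 28/124 = 0.225806; p^2 = 0.225806^2 = 0.050988
  p = 47/124 = 0.379032; p^2 = 0.379032^2 = 0.143665
  p = 49/124 = 0.395161; p^2 = 0.395161^2 = 0.156152
sum(p^2) = 0.050988 + 0.143665 + 0.156152 = 0.350805
D = 1 - 0.350805 = 0.649195 ≈ 0.6492

0.6492


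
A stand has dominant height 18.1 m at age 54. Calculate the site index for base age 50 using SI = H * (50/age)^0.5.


50/54 = 0.925926
(0.925926)^0.5 = 0.962250
SI = 18.1 * 0.962250 = 17.4167 ≈ 17.4 m

17.4 m


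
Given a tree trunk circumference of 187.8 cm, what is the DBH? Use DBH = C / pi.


DBH = C / pi = 187.8 / 3.141593 = 59.7786 ≈ 59.78 cm

59.78 cm


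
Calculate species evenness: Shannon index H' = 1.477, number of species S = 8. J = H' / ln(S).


ln(8) = 2.07944
J = H' / ln(S) = 1.477 / 2.07944 = 0.710287 ≈ 0.7103

0.7103


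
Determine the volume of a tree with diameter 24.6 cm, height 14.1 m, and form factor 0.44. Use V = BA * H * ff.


(D/200)^2 = (24.6/200)^2 = 0.123^2 = 0.015129
BA = 3.141593 * 0.015129 = 0.0475292 m^2
V = 0.0475292 * 14.1 * 0.44 = 0.294871 ≈ 0.295 m^3

0.295 m^3


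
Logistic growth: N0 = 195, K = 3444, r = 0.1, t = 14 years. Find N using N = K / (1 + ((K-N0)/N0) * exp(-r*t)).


(K - N0)/N0 = (3444 - 195)/195 = 3249/195 = 16.6615
r*t = 0.1 * 14 = 1.4; exp(-1.4) = 0.246597
16.6615 * 0.246597 = 4.10868
1 + 4.10868 = 5.10868
N = 3444 / 5.10868 = 674.147 ≈ 674

674


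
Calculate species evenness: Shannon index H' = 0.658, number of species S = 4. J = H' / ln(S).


ln(4) = 1.38629
J = H' / ln(S) = 0.658 / 1.38629 = 0.474648 ≈ 0.4746

0.4746


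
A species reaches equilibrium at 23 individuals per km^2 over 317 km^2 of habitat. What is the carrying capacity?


K = 23 * 317 = 7291 individuals

7291 individuals


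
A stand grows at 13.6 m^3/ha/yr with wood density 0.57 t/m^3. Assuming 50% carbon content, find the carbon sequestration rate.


C = 13.6 * 0.57 * 0.5 = 3.876 ≈ 3.88 t C/ha/yr

3.88 t C/ha/yr


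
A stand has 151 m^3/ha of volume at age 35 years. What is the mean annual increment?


MAI = 151 / 35 = 4.3143 ≈ 4.31 m^3/ha/yr

4.31 m^3/ha/yr


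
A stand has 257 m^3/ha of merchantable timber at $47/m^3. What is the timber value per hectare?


Value = 257 * 47 = $12079/ha

$12079/ha


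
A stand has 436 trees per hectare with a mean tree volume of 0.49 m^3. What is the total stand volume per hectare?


V_stand = 436 * 0.49 = 213.64 ≈ 213.6 m^3/ha

213.6 m^3/ha


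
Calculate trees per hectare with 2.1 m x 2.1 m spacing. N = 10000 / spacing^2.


N = 10000 / 2.1^2 = 10000 / 4.41 = 2267.57 ≈ 2268 trees/ha

2268 trees/ha


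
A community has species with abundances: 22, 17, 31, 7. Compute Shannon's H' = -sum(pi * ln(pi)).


Total N = 22 + 17 + 31 + 7 = 77
Per-species terms:
  p = 22/77 = 0.285714; ln(p) = -1.252764; p*ln(p) = 0.285714 * (-1.252764) = -0.357932
  p = 17/77 = 0.220779; ln(p) = -1.510593; p*ln(p) = 0.220779 * (-1.510593) = -0.333507
  p = 31/77 = 0.402597; ln(p) = -0.909819; p*ln(p) = 0.402597 * (-0.909819) = -0.366290
  p = 7/77 = 0.090909; ln(p) = -2.397896; p*ln(p) = 0.090909 * (-2.397896) = -0.217990
sum(p*ln(p)) = (-0.357932) + (-0.333507) + (-0.366290) + (-0.217990) = -1.275719
H' = -(-1.275719) = 1.275719 ≈ 1.2757

1.2757


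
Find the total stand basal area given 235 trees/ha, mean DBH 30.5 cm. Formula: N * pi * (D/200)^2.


(D/200)^2 = (30.5/200)^2 = 0.1525^2 = 0.02325625
Individual BA = 3.141593 * 0.02325625 = 0.0730617 m^2
Stand BA = 235 * 0.0730617 = 17.1695 ≈ 17.17 m^2/ha

17.17 m^2/ha


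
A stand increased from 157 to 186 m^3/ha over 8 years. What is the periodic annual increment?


PAI = (V2 - V1) / period = (186 - 157) / 8 = 29 / 8 = 3.6250 ≈ 3.63 m^3/ha/yr

3.63 m^3/ha/yr


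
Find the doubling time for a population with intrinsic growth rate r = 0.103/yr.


td = ln(2) / 0.103 = 0.693147 / 0.103 = 6.72958 ≈ 6.7 years

6.7 years


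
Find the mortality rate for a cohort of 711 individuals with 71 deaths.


Mortality rate = 71 / 711 = 0.099859 ≈ 0.0999

0.0999


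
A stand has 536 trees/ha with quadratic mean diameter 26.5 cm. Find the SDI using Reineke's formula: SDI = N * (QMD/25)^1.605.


QMD/25 = 26.5/25 = 1.06
(1.06)^1.605 = exp(1.605 * ln(1.06)) = exp(1.605 * 0.0582689) = exp(0.0935216) = 1.09803
SDI = 536 * 1.09803 = 588.544 ≈ 589

589


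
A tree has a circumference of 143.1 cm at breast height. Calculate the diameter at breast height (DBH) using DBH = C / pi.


DBH = C / pi = 143.1 / 3.141593 = 45.5501 ≈ 45.55 cm

45.55 cm


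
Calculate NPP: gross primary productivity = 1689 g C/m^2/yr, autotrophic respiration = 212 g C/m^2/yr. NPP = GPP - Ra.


NPP = GPP - Ra = 1689 - 212 = 1477 g C/m^2/yr

1477 g C/m^2/yr


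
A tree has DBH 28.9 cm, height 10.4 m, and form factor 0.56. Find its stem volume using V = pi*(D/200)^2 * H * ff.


(D/200)^2 = (28.9/200)^2 = 0.1445^2 = 0.02088025
BA = 3.141593 * 0.02088025 = 0.0655972 m^2
V = 0.0655972 * 10.4 * 0.56 = 0.382038 ≈ 0.382 m^3

0.382 m^3


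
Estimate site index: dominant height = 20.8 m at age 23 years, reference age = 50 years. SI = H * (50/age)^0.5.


50/23 = 2.17391
(2.17391)^0.5 = 1.47442
SI = 20.8 * 1.47442 = 30.6679 ≈ 30.7 m

30.7 m


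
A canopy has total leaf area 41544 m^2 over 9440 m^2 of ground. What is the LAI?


LAI = 41544 / 9440 = 4.4008 ≈ 4.40

4.40


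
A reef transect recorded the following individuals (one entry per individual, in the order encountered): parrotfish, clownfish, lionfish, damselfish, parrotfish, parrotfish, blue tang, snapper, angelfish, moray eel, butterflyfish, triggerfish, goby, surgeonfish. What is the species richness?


Total individuals logged = 14
Distinct species (count of individuals): parrotfish (3), clownfish (1), lionfish (1), damselfish (1), blue tang (1), snapper (1), angelfish (1), moray eel (1), butterflyfish (1), triggerfish (1), goby (1), surgeonfish (1)
Species richness = number of distinct species = 12

12


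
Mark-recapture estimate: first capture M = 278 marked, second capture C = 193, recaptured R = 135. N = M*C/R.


N = M * C / R = 278 * 193 / 135 = 53654 / 135 = 397.44 ≈ 397

397 individuals


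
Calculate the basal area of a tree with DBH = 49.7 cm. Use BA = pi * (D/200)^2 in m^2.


D/200 = 49.7/200 = 0.2485 m
(D/200)^2 = 0.2485^2 = 0.06175225
BA = 3.141593 * 0.06175225 = 0.194000 ≈ 0.1940 m^2

0.1940 m^2


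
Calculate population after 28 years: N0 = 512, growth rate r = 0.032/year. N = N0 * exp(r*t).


r*t = 0.032 * 28 = 0.896
exp(0.896) = 2.44978
N = 512 * 2.44978 = 1254.29 ≈ 1254

1254


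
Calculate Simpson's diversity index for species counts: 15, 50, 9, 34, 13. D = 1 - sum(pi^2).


Total N = 15 + 50 + 9 + 34 + 13 = 121
Per-species terms:
  p = 15/121 = 0.123967; p^2 = 0.123967^2 = 0.015368
  p = 50/121 = 0.413223; p^2 = 0.413223^2 = 0.170753
  p = 9/121 = 0.074380; p^2 = 0.074380^2 = 0.005532
  p = 34/121 = 0.280992; p^2 = 0.280992^2 = 0.078957
  p = 13/121 = 0.107438; p^2 = 0.107438^2 = 0.011543
sum(p^2) = 0.015368 + 0.170753 + 0.005532 + 0.078957 + 0.011543 = 0.282153
D = 1 - 0.282153 = 0.717847 ≈ 0.7178

0.7178


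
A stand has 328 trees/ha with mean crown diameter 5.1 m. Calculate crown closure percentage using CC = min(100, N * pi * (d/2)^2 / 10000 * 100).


(d/2)^2 = (5.1/2)^2 = 2.55^2 = 6.5025
Crown area = 3.141593 * 6.5025 = 20.4282 m^2
N * area / 10000 * 100 = 328 * 20.4282 / 10000 * 100 = 67.0045
CC = min(100, 67.0045) = 67.0045 ≈ 67.0%

67.0%


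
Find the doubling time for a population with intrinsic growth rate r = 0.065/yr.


td = ln(2) / 0.065 = 0.693147 / 0.065 = 10.6638 ≈ 10.7 years

10.7 years


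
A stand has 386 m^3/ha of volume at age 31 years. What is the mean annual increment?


MAI = 386 / 31 = 12.4516 ≈ 12.45 m^3/ha/yr

12.45 m^3/ha/yr


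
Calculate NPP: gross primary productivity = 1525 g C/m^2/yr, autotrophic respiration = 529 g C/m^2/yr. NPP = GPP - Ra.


NPP = GPP - Ra = 1525 - 529 = 996 g C/m^2/yr

996 g C/m^2/yr


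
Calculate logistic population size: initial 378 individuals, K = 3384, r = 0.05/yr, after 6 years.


(K - N0)/N0 = (3384 - 378)/378 = 3006/378 = 7.95238
r*t = 0.05 * 6 = 0.3; exp(-0.3) = 0.740818
7.95238 * 0.740818 = 5.89127
1 + 5.89127 = 6.89127
N = 3384 / 6.89127 = 491.056 ≈ 491

491


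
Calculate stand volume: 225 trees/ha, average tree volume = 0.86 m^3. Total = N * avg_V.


V_stand = 225 * 0.86 = 193.5 m^3/ha

193.5 m^3/ha


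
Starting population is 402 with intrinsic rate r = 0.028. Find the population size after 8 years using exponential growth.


r*t = 0.028 * 8 = 0.224
exp(0.224) = 1.25107
N = 402 * 1.25107 = 502.930 ≈ 503

503


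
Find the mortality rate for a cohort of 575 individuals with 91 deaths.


Mortality rate = 91 / 575 = 0.158261 ≈ 0.1583

0.1583


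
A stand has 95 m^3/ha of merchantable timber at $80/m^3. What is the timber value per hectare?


Value = 95 * 80 = $7600/ha

$7600/ha


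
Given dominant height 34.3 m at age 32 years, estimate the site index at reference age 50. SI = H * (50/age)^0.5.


50/32 = 1.56250
(1.56250)^0.5 = 1.25000
SI = 34.3 * 1.25000 = 42.8750 ≈ 42.9 m

42.9 m


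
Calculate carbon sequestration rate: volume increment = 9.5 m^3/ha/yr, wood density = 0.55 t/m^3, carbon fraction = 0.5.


C = 9.5 * 0.55 * 0.5 = 2.6125 ≈ 2.61 t C/ha/yr

2.61 t C/ha/yr


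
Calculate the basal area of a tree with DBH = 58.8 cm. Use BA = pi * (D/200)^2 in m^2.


D/200 = 58.8/200 = 0.294 m
(D/200)^2 = 0.294^2 = 0.086436
BA = 3.141593 * 0.086436 = 0.271547 ≈ 0.2715 m^2

0.2715 m^2


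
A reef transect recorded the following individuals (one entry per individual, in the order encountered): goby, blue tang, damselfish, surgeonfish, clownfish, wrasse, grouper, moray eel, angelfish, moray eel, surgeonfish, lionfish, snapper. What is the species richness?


Total individuals logged = 13
Distinct species (count of individuals): goby (1), blue tang (1), damselfish (1), surgeonfish (2), clownfish (1), wrasse (1), grouper (1), moray eel (2), angelfish (1), lionfish (1), snapper (1)
Species richness = number of distinct species = 11

11


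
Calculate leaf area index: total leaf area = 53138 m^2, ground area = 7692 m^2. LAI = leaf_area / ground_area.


LAI = 53138 / 7692 = 6.9082 ≈ 6.91

6.91


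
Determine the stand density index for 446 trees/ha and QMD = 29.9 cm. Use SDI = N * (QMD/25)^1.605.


QMD/25 = 29.9/25 = 1.196
(1.196)^1.605 = exp(1.605 * ln(1.196)) = exp(1.605 * 0.178983) = exp(0.287268) = 1.33278
SDI = 446 * 1.33278 = 594.420 ≈ 594

594


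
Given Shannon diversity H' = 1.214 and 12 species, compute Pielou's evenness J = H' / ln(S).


ln(12) = 2.48491
J = H' / ln(S) = 1.214 / 2.48491 = 0.488549 ≈ 0.4885

0.4885


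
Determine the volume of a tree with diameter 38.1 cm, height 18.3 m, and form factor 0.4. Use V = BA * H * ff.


(D/200)^2 = (38.1/200)^2 = 0.1905^2 = 0.03629025
BA = 3.141593 * 0.03629025 = 0.114009 m^2
V = 0.114009 * 18.3 * 0.4 = 0.834546 ≈ 0.835 m^3

0.835 m^3


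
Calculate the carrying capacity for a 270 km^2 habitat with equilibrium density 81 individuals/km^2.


K = 81 * 270 = 21870 individuals

21870 individuals


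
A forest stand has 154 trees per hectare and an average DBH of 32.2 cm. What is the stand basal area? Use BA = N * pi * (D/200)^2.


(D/200)^2 = (32.2/200)^2 = 0.161^2 = 0.025921
Individual BA = 3.141593 * 0.025921 = 0.0814332 m^2
Stand BA = 154 * 0.0814332 = 12.5407 ≈ 12.54 m^2/ha

12.54 m^2/ha


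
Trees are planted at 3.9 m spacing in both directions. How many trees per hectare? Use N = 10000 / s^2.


N = 10000 / 3.9^2 = 10000 / 15.21 = 657.462 ≈ 657 trees/ha

657 trees/ha


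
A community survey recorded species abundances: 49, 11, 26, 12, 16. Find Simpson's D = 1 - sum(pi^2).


Total N = 49 + 11 + 26 + 12 + 16 = 114
Per-species terms:
  p = 49/114 = 0.429825; p^2 = 0.429825^2 = 0.184750
  p = 11/114 = 0.096491; p^2 = 0.096491^2 = 0.009311
  p = 26/114 = 0.228070; p^2 = 0.228070^2 = 0.052016
  p = 12/114 = 0.105263; p^2 = 0.105263^2 = 0.011080
  p = 16/114 = 0.140351; p^2 = 0.140351^2 = 0.019698
sum(p^2) = 0.184750 + 0.009311 + 0.052016 + 0.011080 + 0.019698 = 0.276855
D = 1 - 0.276855 = 0.723145 ≈ 0.7231

0.7231


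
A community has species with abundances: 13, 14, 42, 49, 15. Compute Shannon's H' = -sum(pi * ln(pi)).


Total N = 13 + 14 + 42 + 49 + 15 = 133
Per-species terms:
  p = 13/133 = 0.097744; ln(p) = -2.325403; p*ln(p) = 0.097744 * (-2.325403) = -0.227294
  p = 14/133 = 0.105263; ln(p) = -2.251293; p*ln(p) = 0.105263 * (-2.251293) = -0.236978
  p = 42/133 = 0.315789; ln(p) = -1.152681; p*ln(p) = 0.315789 * (-1.152681) = -0.364004
  p = 49/133 = 0.368421; ln(p) = -0.998529; p*ln(p) = 0.368421 * (-0.998529) = -0.367879
  p = 15/133 = 0.112782; ln(p) = -2.182299; p*ln(p) = 0.112782 * (-2.182299) = -0.246124
sum(p*ln(p)) = (-0.227294) + (-0.236978) + (-0.364004) + (-0.367879) + (-0.246124) = -1.442279
H' = -(-1.442279) = 1.442279 ≈ 1.4423

1.4423


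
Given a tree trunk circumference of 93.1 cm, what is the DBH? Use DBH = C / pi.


DBH = C / pi = 93.1 / 3.141593 = 29.6346 ≈ 29.63 cm

29.63 cm


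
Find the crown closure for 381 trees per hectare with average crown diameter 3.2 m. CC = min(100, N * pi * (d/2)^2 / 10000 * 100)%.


(d/2)^2 = (3.2/2)^2 = 1.6^2 = 2.56
Crown area = 3.141593 * 2.56 = 8.04248 m^2
N * area / 10000 * 100 = 381 * 8.04248 / 10000 * 100 = 30.6418
CC = min(100, 30.6418) = 30.6418 ≈ 30.6%

30.6%


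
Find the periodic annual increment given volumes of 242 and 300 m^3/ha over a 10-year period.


PAI = (V2 - V1) / period = (300 - 242) / 10 = 58 / 10 = 5.80 m^3/ha/yr

5.80 m^3/ha/yr


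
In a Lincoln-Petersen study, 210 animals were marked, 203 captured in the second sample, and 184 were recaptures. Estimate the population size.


N = M * C / R = 210 * 203 / 184 = 42630 / 184 = 231.68 ≈ 232

232 individuals


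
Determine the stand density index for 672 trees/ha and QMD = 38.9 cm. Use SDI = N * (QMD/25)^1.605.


QMD/25 = 38.9/25 = 1.556
(1.556)^1.605 = exp(1.605 * ln(1.556)) = exp(1.605 * 0.442118) = exp(0.709599) = 2.03318
SDI = 672 * 2.03318 = 1366.30 ≈ 1366

1366


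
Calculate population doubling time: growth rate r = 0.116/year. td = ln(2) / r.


td = ln(2) / 0.116 = 0.693147 / 0.116 = 5.97541 ≈ 6.0 years

6.0 years


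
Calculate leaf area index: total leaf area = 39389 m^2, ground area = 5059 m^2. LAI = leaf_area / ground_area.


LAI = 39389 / 5059 = 7.7859 ≈ 7.79

7.79


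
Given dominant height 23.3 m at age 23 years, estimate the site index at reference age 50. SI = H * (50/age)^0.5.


50/23 = 2.17391
(2.17391)^0.5 = 1.47442
SI = 23.3 * 1.47442 = 34.3540 ≈ 34.4 m

34.4 m


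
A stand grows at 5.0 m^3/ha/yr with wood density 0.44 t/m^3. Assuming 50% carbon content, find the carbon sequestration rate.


C = 5.0 * 0.44 * 0.5 = 1.10 t C/ha/yr

1.10 t C/ha/yr


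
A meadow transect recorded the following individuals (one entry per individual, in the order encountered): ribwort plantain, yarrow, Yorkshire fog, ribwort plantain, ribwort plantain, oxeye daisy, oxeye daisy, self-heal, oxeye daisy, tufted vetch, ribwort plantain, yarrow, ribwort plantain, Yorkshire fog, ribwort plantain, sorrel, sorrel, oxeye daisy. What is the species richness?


Total individuals logged = 18
Distinct species (count of individuals): ribwort plantain (6), yarrow (2), Yorkshire fog (2), oxeye daisy (4), self-heal (1), tufted vetch (1), sorrel (2)
Species richness = number of distinct species = 7

7


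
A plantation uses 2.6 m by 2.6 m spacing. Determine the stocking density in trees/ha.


N = 10000 / 2.6^2 = 10000 / 6.76 = 1479.29 ≈ 1479 trees/ha

1479 trees/ha


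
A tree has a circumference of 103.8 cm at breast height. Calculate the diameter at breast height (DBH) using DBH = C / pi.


DBH = C / pi = 103.8 / 3.141593 = 33.0406 ≈ 33.04 cm

33.04 cm


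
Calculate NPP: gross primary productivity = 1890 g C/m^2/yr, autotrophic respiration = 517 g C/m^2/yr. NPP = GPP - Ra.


NPP = GPP - Ra = 1890 - 517 = 1373 g C/m^2/yr

1373 g C/m^2/yr


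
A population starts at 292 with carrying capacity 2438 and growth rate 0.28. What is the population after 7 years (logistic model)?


(K - N0)/N0 = (2438 - 292)/292 = 2146/292 = 7.34932
r*t = 0.28 * 7 = 1.96; exp(-1.96) = 0.140858
7.34932 * 0.140858 = 1.03521
1 + 1.03521 = 2.03521
N = 2438 / 2.03521 = 1197.91 ≈ 1198

1198


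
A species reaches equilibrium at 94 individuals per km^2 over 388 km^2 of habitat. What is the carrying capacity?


K = 94 * 388 = 36472 individuals

36472 individuals


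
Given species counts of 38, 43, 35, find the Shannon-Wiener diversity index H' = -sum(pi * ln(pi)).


Total N = 38 + 43 + 35 = 116
Per-species terms:
  p = 38/116 = 0.327586; ln(p) = -1.116005; p*ln(p) = 0.327586 * (-1.116005) = -0.365588
  p = 43/116 = 0.370690; ln(p) = -0.992389; p*ln(p) = 0.370690 * (-0.992389) = -0.367869
  p = 35/116 = 0.301724; ln(p) = -1.198243; p*ln(p) = 0.301724 * (-1.198243) = -0.361539
sum(p*ln(p)) = (-0.365588) + (-0.367869) + (-0.361539) = -1.094996
H' = -(-1.094996) = 1.094996 ≈ 1.0950

1.0950
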